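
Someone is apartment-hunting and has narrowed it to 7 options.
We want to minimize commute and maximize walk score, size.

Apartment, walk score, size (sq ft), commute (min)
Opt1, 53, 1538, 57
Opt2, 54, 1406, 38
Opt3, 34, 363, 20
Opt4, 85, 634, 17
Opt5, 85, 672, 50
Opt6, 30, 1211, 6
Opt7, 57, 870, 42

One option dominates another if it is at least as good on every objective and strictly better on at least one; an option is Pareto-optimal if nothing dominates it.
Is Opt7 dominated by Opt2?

Opt2 vs Opt7: Opt2 is worse on walk score (54 vs 57), so it does not dominate Opt7.

No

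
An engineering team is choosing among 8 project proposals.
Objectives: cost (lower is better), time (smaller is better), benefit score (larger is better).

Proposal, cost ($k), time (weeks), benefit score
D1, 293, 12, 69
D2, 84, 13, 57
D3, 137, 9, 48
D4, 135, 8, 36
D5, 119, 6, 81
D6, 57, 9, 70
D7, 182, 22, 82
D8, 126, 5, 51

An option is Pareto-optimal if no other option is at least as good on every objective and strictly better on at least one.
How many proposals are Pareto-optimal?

D1: dominated by D5 (cost 119≤293, time 6≤12, benefit score 81≥69).
D2: dominated by D6 (cost 57≤84, time 9≤13, benefit score 70≥57).
D3: dominated by D5 (cost 119≤137, time 6≤9, benefit score 81≥48).
D4: dominated by D5 (cost 119≤135, time 6≤8, benefit score 81≥36).
D5: not dominated.
D6: not dominated (best cost).
D7: not dominated (best benefit score).
D8: not dominated (best time).
Pareto-optimal: D5, D6, D7, D8 → 4.

4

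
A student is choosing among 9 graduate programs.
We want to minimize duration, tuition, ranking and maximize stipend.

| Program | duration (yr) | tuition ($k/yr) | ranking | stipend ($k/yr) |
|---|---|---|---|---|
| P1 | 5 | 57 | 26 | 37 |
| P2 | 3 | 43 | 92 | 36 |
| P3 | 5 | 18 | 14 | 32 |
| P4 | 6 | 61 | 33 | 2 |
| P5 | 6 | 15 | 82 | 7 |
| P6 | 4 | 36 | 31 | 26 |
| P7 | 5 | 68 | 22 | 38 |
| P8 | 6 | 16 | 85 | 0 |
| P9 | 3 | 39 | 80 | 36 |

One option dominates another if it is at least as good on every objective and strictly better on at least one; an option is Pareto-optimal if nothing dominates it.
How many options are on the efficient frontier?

P1: not dominated.
P2: dominated by P9 (duration 3≤3, tuition 39≤43, ranking 80≤92, stipend 36≥36).
P3: not dominated (best ranking).
P4: dominated by P1 (duration 5≤6, tuition 57≤61, ranking 26≤33, stipend 37≥2).
P5: not dominated (best tuition).
P6: not dominated.
P7: not dominated (best stipend).
P8: dominated by P5 (duration 6≤6, tuition 15≤16, ranking 82≤85, stipend 7≥0).
P9: not dominated.
Pareto-optimal: P1, P3, P5, P6, P7, P9 → 6.

6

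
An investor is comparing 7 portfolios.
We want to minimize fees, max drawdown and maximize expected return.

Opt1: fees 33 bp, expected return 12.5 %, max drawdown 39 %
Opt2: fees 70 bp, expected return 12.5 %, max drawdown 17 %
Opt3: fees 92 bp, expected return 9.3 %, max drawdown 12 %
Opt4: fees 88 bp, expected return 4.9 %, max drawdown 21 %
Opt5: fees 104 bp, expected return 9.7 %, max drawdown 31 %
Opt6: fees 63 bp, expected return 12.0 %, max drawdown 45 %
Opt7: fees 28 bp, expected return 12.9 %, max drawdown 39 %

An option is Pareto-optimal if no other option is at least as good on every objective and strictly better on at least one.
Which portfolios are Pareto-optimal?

Opt1: dominated by Opt7 (fees 28≤33, expected return 12.9≥12.5, max drawdown 39≤39).
Opt2: not dominated.
Opt3: not dominated (best max drawdown).
Opt4: dominated by Opt2 (fees 70≤88, expected return 12.5≥4.9, max drawdown 17≤21).
Opt5: dominated by Opt2 (fees 70≤104, expected return 12.5≥9.7, max drawdown 17≤31).
Opt6: dominated by Opt1 (fees 33≤63, expected return 12.5≥12.0, max drawdown 39≤45).
Opt7: not dominated (best fees).

Opt2, Opt3, Opt7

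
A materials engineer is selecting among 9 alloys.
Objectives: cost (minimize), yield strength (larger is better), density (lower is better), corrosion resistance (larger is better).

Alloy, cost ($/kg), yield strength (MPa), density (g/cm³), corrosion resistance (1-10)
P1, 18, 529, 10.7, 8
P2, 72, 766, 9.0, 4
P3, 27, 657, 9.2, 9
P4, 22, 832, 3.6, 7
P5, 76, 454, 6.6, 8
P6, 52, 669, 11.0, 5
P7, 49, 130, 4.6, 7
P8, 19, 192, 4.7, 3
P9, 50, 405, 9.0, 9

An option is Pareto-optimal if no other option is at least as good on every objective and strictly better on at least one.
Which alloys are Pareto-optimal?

P1, P3, P4, P5, P8, P9

P1: not dominated (best cost).
P2: dominated by P4 (cost 22≤72, yield strength 832≥766, density 3.6≤9.0, corrosion resistance 7≥4).
P3: not dominated.
P4: not dominated (best yield strength).
P5: not dominated.
P6: dominated by P4 (cost 22≤52, yield strength 832≥669, density 3.6≤11.0, corrosion resistance 7≥5).
P7: dominated by P4 (cost 22≤49, yield strength 832≥130, density 3.6≤4.6, corrosion resistance 7≥7).
P8: not dominated.
P9: not dominated.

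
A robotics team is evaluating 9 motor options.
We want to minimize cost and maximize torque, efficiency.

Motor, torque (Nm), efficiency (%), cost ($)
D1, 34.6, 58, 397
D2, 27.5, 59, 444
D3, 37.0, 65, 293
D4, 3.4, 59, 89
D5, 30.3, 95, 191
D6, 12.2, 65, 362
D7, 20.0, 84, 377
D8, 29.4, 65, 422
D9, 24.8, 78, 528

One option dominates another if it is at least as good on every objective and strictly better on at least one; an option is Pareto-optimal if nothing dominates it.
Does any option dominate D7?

Yes

D5 vs D7: torque 30.3≥20.0, efficiency 95≥84, cost 191≤377 — D5 is at least as good on every objective and strictly better on at least one, so D5 dominates D7.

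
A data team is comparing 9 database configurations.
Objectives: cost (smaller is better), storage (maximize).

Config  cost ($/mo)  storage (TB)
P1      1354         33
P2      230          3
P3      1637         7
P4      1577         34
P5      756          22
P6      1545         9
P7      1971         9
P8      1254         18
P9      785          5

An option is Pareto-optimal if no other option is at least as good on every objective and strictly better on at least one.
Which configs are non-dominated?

P1: not dominated.
P2: not dominated (best cost).
P3: dominated by P1 (cost 1354≤1637, storage 33≥7).
P4: not dominated (best storage).
P5: not dominated.
P6: dominated by P1 (cost 1354≤1545, storage 33≥9).
P7: dominated by P1 (cost 1354≤1971, storage 33≥9).
P8: dominated by P5 (cost 756≤1254, storage 22≥18).
P9: dominated by P5 (cost 756≤785, storage 22≥5).

P1, P2, P4, P5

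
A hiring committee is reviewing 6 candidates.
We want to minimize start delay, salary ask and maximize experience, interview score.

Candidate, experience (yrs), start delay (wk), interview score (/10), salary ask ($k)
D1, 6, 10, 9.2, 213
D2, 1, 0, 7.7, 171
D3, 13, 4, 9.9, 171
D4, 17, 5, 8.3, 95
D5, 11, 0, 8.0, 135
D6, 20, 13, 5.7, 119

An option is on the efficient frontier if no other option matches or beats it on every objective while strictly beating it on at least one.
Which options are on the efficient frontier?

D3, D4, D5, D6

D1: dominated by D3 (experience 13≥6, start delay 4≤10, interview score 9.9≥9.2, salary ask 171≤213).
D2: dominated by D5 (experience 11≥1, start delay 0≤0, interview score 8.0≥7.7, salary ask 135≤171).
D3: not dominated (best interview score).
D4: not dominated (best salary ask).
D5: not dominated.
D6: not dominated (best experience).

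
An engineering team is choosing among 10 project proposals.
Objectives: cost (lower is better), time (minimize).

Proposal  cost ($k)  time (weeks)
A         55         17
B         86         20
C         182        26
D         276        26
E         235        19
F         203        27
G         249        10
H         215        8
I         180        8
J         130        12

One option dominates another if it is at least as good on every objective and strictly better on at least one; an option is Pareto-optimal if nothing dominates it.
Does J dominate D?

Yes

J vs D: cost 130≤276, time 12≤26 — J is at least as good on every objective with at least one strict improvement.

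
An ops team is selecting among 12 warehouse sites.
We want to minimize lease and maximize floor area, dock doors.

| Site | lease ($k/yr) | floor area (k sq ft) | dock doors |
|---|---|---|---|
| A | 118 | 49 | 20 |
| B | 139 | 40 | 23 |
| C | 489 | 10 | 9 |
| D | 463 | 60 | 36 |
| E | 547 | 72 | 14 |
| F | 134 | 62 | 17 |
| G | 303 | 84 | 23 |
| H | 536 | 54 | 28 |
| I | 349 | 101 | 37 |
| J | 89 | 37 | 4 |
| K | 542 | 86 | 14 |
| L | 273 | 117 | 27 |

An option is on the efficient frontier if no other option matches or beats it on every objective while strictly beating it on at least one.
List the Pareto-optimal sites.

A: not dominated.
B: not dominated.
C: dominated by A (lease 118≤489, floor area 49≥10, dock doors 20≥9).
D: dominated by I (lease 349≤463, floor area 101≥60, dock doors 37≥36).
E: dominated by G (lease 303≤547, floor area 84≥72, dock doors 23≥14).
F: not dominated.
G: dominated by L (lease 273≤303, floor area 117≥84, dock doors 27≥23).
H: dominated by D (lease 463≤536, floor area 60≥54, dock doors 36≥28).
I: not dominated (best dock doors).
J: not dominated (best lease).
K: dominated by I (lease 349≤542, floor area 101≥86, dock doors 37≥14).
L: not dominated (best floor area).

A, B, F, I, J, L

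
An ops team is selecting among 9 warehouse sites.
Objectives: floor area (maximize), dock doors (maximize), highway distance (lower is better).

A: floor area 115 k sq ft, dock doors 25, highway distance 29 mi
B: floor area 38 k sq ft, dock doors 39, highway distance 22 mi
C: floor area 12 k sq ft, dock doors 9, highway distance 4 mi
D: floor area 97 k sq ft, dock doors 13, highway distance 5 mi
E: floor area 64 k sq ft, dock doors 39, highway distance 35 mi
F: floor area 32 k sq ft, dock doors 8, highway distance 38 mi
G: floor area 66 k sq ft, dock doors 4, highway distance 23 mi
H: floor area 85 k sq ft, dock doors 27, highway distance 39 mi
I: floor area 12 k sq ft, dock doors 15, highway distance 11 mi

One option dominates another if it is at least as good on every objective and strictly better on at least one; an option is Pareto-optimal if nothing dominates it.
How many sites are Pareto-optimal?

7

A: not dominated (best floor area).
B: not dominated.
C: not dominated (best highway distance).
D: not dominated.
E: not dominated.
F: dominated by A (floor area 115≥32, dock doors 25≥8, highway distance 29≤38).
G: dominated by D (floor area 97≥66, dock doors 13≥4, highway distance 5≤23).
H: not dominated.
I: not dominated.
Pareto-optimal: A, B, C, D, E, H, I → 7.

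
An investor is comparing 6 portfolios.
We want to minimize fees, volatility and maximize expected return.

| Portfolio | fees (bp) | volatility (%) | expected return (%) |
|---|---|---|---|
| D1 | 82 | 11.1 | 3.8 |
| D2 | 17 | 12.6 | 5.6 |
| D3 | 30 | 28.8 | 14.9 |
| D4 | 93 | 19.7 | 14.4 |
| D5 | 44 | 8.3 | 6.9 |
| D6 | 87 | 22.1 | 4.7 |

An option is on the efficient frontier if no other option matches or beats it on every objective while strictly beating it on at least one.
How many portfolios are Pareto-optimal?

D1: dominated by D5 (fees 44≤82, volatility 8.3≤11.1, expected return 6.9≥3.8).
D2: not dominated (best fees).
D3: not dominated (best expected return).
D4: not dominated.
D5: not dominated (best volatility).
D6: dominated by D2 (fees 17≤87, volatility 12.6≤22.1, expected return 5.6≥4.7).
Pareto-optimal: D2, D3, D4, D5 → 4.

4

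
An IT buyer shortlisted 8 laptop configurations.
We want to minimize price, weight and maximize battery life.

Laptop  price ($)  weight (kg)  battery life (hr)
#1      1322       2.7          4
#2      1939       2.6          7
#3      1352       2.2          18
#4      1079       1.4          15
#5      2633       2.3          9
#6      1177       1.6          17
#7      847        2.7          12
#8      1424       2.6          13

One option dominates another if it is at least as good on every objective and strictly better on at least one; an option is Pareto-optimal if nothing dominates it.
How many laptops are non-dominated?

#1: dominated by #4 (price 1079≤1322, weight 1.4≤2.7, battery life 15≥4).
#2: dominated by #3 (price 1352≤1939, weight 2.2≤2.6, battery life 18≥7).
#3: not dominated (best battery life).
#4: not dominated (best weight).
#5: dominated by #3 (price 1352≤2633, weight 2.2≤2.3, battery life 18≥9).
#6: not dominated.
#7: not dominated (best price).
#8: dominated by #3 (price 1352≤1424, weight 2.2≤2.6, battery life 18≥13).
Pareto-optimal: #3, #4, #6, #7 → 4.

4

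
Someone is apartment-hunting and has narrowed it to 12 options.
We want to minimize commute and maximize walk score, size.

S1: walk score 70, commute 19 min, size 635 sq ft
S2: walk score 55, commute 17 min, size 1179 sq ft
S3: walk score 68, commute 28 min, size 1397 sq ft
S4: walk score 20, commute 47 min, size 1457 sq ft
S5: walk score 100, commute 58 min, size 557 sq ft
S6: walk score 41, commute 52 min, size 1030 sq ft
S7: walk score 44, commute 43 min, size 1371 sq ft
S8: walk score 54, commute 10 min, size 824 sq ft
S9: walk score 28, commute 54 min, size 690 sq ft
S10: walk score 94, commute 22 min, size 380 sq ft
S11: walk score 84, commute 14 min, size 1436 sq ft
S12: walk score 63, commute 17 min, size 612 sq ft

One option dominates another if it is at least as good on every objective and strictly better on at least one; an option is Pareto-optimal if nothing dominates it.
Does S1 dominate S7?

S1 vs S7: S1 is worse on size (635 vs 1371), so it does not dominate S7.

No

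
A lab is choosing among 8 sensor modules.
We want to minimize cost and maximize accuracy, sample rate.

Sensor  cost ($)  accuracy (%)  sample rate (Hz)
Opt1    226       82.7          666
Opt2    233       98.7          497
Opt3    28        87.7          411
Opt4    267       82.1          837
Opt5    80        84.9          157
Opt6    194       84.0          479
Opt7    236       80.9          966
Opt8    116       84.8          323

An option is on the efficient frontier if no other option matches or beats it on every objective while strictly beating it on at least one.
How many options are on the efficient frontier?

6

Opt1: not dominated.
Opt2: not dominated (best accuracy).
Opt3: not dominated (best cost).
Opt4: not dominated.
Opt5: dominated by Opt3 (cost 28≤80, accuracy 87.7≥84.9, sample rate 411≥157).
Opt6: not dominated.
Opt7: not dominated (best sample rate).
Opt8: dominated by Opt3 (cost 28≤116, accuracy 87.7≥84.8, sample rate 411≥323).
Pareto-optimal: Opt1, Opt2, Opt3, Opt4, Opt6, Opt7 → 6.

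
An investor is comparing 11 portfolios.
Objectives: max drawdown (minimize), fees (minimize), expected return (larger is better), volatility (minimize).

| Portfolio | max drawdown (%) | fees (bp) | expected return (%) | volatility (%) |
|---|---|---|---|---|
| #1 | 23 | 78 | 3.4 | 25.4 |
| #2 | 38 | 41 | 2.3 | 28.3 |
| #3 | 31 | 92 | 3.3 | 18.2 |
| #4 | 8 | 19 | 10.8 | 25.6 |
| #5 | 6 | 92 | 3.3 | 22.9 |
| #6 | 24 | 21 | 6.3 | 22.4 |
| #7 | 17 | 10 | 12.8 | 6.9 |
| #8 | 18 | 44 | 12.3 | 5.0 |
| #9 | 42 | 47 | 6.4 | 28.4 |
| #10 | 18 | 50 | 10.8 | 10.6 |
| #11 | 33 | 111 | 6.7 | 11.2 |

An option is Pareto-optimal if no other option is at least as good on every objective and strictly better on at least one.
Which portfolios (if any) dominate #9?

#4, #7, #8

#4: max drawdown 8≤42, fees 19≤47, expected return 10.8≥6.4, volatility 25.6≤28.4 — dominates #9.
#7: max drawdown 17≤42, fees 10≤47, expected return 12.8≥6.4, volatility 6.9≤28.4 — dominates #9.
#8: max drawdown 18≤42, fees 44≤47, expected return 12.3≥6.4, volatility 5.0≤28.4 — dominates #9.
Others (#1, #2, #3, #5, #6, #10, #11) are each worse than #9 on at least one objective.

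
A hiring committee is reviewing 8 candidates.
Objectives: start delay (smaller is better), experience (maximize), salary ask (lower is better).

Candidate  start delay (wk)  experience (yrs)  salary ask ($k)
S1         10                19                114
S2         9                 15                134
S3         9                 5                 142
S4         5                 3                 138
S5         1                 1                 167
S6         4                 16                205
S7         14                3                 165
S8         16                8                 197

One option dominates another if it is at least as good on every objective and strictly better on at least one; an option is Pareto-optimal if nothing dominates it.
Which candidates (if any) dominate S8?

S1, S2

S1: start delay 10≤16, experience 19≥8, salary ask 114≤197 — dominates S8.
S2: start delay 9≤16, experience 15≥8, salary ask 134≤197 — dominates S8.
Others (S3, S4, S5, S6, S7) are each worse than S8 on at least one objective.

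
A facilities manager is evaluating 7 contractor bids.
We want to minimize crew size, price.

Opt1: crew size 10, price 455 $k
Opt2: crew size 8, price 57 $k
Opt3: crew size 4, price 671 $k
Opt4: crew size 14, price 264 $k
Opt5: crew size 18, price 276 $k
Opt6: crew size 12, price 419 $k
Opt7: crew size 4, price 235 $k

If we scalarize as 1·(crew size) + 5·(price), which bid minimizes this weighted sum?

Opt2

Opt1: 1·10 + 5·455 = 2285
Opt2: 1·8 + 5·57 = 293
Opt3: 1·4 + 5·671 = 3359
Opt4: 1·14 + 5·264 = 1334
Opt5: 1·18 + 5·276 = 1398
Opt6: 1·12 + 5·419 = 2107
Opt7: 1·4 + 5·235 = 1179
Lowest: Opt2 at 293.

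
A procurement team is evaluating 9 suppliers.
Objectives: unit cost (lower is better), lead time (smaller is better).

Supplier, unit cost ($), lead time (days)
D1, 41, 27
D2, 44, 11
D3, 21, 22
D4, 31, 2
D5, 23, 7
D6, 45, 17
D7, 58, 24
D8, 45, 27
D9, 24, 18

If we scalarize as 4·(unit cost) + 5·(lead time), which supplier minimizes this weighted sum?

D5

D1: 4·41 + 5·27 = 299
D2: 4·44 + 5·11 = 231
D3: 4·21 + 5·22 = 194
D4: 4·31 + 5·2 = 134
D5: 4·23 + 5·7 = 127
D6: 4·45 + 5·17 = 265
D7: 4·58 + 5·24 = 352
D8: 4·45 + 5·27 = 315
D9: 4·24 + 5·18 = 186
Lowest: D5 at 127.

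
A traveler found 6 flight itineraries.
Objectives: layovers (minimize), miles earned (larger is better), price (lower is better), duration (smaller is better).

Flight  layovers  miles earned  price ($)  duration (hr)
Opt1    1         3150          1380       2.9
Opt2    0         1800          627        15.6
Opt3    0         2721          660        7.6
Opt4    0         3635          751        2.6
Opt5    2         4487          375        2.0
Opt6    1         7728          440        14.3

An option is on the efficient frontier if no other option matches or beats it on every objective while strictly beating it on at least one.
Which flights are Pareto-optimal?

Opt2, Opt3, Opt4, Opt5, Opt6

Opt1: dominated by Opt4 (layovers 0≤1, miles earned 3635≥3150, price 751≤1380, duration 2.6≤2.9).
Opt2: not dominated.
Opt3: not dominated.
Opt4: not dominated.
Opt5: not dominated (best price).
Opt6: not dominated (best miles earned).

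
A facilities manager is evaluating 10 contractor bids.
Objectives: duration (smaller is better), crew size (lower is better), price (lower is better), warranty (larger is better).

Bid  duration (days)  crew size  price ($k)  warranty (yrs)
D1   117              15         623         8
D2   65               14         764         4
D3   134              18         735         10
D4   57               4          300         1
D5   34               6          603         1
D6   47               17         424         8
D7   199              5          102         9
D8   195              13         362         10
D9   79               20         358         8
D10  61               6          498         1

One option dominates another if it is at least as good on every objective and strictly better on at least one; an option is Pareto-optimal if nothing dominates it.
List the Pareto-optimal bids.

D1: not dominated.
D2: not dominated.
D3: not dominated.
D4: not dominated (best crew size).
D5: not dominated (best duration).
D6: not dominated.
D7: not dominated (best price).
D8: not dominated.
D9: not dominated.
D10: dominated by D4 (duration 57≤61, crew size 4≤6, price 300≤498, warranty 1≥1).

D1, D2, D3, D4, D5, D6, D7, D8, D9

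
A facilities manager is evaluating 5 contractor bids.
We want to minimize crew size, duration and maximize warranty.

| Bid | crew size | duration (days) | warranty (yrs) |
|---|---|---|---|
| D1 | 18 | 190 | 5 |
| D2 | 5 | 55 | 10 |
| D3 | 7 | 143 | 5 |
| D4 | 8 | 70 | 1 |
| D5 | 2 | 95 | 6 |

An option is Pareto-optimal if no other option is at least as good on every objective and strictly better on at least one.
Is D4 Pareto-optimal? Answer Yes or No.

D2 vs D4: crew size 5≤8, duration 55≤70, warranty 10≥1 — D2 is at least as good on every objective and strictly better on at least one, so D2 dominates D4.

No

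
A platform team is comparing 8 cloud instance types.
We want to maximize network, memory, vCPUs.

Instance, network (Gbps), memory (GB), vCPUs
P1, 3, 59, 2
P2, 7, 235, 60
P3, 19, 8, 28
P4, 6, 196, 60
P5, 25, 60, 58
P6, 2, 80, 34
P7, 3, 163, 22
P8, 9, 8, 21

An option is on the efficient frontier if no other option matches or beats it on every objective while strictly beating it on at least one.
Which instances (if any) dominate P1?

P2: network 7≥3, memory 235≥59, vCPUs 60≥2 — dominates P1.
P4: network 6≥3, memory 196≥59, vCPUs 60≥2 — dominates P1.
P5: network 25≥3, memory 60≥59, vCPUs 58≥2 — dominates P1.
P7: network 3≥3, memory 163≥59, vCPUs 22≥2 — dominates P1.
Others (P3, P6, P8) are each worse than P1 on at least one objective.

P2, P4, P5, P7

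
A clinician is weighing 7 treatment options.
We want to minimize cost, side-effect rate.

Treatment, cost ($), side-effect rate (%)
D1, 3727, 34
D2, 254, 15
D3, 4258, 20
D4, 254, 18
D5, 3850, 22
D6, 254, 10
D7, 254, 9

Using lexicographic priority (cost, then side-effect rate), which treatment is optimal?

D7

First minimize cost: best is 254, kept {D2, D4, D6, D7}.
Then minimize side-effect rate: best is 9, kept {D7}.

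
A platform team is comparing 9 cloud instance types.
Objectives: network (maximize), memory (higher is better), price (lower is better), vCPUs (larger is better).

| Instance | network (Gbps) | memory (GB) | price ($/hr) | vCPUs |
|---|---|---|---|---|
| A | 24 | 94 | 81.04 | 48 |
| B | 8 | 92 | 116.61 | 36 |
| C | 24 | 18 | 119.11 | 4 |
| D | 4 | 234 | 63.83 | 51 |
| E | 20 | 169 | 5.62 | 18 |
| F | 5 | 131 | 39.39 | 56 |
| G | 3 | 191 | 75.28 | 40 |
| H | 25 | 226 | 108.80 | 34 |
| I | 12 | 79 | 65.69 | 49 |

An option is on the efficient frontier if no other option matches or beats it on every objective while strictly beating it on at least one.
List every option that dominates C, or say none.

A, H

A: network 24≥24, memory 94≥18, price 81.04≤119.11, vCPUs 48≥4 — dominates C.
H: network 25≥24, memory 226≥18, price 108.80≤119.11, vCPUs 34≥4 — dominates C.
Others (B, D, E, F, G, I) are each worse than C on at least one objective.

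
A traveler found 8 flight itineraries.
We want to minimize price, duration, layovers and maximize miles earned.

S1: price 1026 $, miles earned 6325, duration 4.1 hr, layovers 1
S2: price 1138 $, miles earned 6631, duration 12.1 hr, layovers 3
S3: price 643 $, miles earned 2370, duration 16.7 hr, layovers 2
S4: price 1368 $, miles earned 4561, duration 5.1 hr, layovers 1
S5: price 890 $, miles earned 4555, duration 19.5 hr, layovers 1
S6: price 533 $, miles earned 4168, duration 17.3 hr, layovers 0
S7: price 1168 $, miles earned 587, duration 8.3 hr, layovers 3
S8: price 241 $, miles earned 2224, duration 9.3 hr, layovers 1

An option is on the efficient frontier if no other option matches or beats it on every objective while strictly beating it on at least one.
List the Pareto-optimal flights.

S1, S2, S3, S5, S6, S8

S1: not dominated (best duration).
S2: not dominated (best miles earned).
S3: not dominated.
S4: dominated by S1 (price 1026≤1368, miles earned 6325≥4561, duration 4.1≤5.1, layovers 1≤1).
S5: not dominated.
S6: not dominated (best layovers).
S7: dominated by S1 (price 1026≤1168, miles earned 6325≥587, duration 4.1≤8.3, layovers 1≤3).
S8: not dominated (best price).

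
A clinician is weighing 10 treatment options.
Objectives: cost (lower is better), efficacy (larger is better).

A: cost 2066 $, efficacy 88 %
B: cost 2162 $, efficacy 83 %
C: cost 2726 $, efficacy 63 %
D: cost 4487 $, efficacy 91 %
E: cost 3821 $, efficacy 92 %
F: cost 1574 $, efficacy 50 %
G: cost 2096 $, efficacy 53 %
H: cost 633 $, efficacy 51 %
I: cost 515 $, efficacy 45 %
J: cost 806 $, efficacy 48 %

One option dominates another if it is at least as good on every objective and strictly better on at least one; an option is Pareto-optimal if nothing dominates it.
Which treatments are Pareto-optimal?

A: not dominated.
B: dominated by A (cost 2066≤2162, efficacy 88≥83).
C: dominated by A (cost 2066≤2726, efficacy 88≥63).
D: dominated by E (cost 3821≤4487, efficacy 92≥91).
E: not dominated (best efficacy).
F: dominated by H (cost 633≤1574, efficacy 51≥50).
G: dominated by A (cost 2066≤2096, efficacy 88≥53).
H: not dominated.
I: not dominated (best cost).
J: dominated by H (cost 633≤806, efficacy 51≥48).

A, E, H, I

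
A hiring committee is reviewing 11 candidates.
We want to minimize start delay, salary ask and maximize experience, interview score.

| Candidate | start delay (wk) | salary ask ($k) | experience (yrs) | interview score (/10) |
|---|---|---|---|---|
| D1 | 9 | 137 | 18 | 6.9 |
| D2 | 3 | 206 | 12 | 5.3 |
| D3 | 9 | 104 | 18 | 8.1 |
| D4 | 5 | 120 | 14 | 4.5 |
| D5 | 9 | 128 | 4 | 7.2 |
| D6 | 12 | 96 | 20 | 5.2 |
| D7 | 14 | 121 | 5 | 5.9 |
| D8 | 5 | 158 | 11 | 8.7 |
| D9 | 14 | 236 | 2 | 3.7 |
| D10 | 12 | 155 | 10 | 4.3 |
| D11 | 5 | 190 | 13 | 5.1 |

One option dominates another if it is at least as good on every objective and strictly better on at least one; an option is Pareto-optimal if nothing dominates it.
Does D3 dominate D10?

D3 vs D10: start delay 9≤12, salary ask 104≤155, experience 18≥10, interview score 8.1≥4.3 — D3 is at least as good on every objective with at least one strict improvement.

Yes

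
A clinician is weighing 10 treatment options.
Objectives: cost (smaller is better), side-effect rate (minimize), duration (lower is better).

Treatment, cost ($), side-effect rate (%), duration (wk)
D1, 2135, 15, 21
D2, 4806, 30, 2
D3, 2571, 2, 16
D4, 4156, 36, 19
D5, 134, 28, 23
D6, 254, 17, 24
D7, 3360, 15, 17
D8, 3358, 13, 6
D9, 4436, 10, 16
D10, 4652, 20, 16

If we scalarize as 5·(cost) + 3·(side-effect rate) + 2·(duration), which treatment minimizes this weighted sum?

D5

D1: 5·2135 + 3·15 + 2·21 = 10762
D2: 5·4806 + 3·30 + 2·2 = 24124
D3: 5·2571 + 3·2 + 2·16 = 12893
D4: 5·4156 + 3·36 + 2·19 = 20926
D5: 5·134 + 3·28 + 2·23 = 800
D6: 5·254 + 3·17 + 2·24 = 1369
D7: 5·3360 + 3·15 + 2·17 = 16879
D8: 5·3358 + 3·13 + 2·6 = 16841
D9: 5·4436 + 3·10 + 2·16 = 22242
D10: 5·4652 + 3·20 + 2·16 = 23352
Lowest: D5 at 800.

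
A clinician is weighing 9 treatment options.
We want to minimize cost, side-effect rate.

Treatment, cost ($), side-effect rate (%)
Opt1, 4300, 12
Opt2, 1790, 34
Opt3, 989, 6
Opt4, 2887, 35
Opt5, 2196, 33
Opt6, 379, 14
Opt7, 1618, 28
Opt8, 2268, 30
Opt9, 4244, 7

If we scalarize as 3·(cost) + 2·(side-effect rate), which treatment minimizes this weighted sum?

Opt1: 3·4300 + 2·12 = 12924
Opt2: 3·1790 + 2·34 = 5438
Opt3: 3·989 + 2·6 = 2979
Opt4: 3·2887 + 2·35 = 8731
Opt5: 3·2196 + 2·33 = 6654
Opt6: 3·379 + 2·14 = 1165
Opt7: 3·1618 + 2·28 = 4910
Opt8: 3·2268 + 2·30 = 6864
Opt9: 3·4244 + 2·7 = 12746
Lowest: Opt6 at 1165.

Opt6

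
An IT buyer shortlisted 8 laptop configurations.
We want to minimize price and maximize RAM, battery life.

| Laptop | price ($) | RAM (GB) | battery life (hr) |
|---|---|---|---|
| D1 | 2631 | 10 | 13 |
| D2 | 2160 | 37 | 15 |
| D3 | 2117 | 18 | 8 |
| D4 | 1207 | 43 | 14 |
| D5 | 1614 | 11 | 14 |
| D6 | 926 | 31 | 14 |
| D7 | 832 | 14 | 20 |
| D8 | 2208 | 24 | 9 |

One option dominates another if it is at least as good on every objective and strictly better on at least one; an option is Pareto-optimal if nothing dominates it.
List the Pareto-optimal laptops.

D1: dominated by D2 (price 2160≤2631, RAM 37≥10, battery life 15≥13).
D2: not dominated.
D3: dominated by D4 (price 1207≤2117, RAM 43≥18, battery life 14≥8).
D4: not dominated (best RAM).
D5: dominated by D4 (price 1207≤1614, RAM 43≥11, battery life 14≥14).
D6: not dominated.
D7: not dominated (best price).
D8: dominated by D2 (price 2160≤2208, RAM 37≥24, battery life 15≥9).

D2, D4, D6, D7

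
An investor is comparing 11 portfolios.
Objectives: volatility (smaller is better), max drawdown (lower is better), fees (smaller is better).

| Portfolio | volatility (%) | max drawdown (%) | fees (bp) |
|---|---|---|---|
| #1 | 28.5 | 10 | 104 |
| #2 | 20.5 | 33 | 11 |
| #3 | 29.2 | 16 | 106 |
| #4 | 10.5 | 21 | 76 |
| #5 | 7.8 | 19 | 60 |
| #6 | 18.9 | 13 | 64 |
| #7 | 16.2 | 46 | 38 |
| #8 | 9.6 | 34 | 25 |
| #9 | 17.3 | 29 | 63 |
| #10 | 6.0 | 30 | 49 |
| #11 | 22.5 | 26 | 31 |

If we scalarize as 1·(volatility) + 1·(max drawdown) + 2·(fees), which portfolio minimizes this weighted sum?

#2

#1: 1·28.5 + 1·10 + 2·104 = 246.5
#2: 1·20.5 + 1·33 + 2·11 = 75.5
#3: 1·29.2 + 1·16 + 2·106 = 257.2
#4: 1·10.5 + 1·21 + 2·76 = 183.5
#5: 1·7.8 + 1·19 + 2·60 = 146.8
#6: 1·18.9 + 1·13 + 2·64 = 159.9
#7: 1·16.2 + 1·46 + 2·38 = 138.2
#8: 1·9.6 + 1·34 + 2·25 = 93.6
#9: 1·17.3 + 1·29 + 2·63 = 172.3
#10: 1·6.0 + 1·30 + 2·49 = 134.0
#11: 1·22.5 + 1·26 + 2·31 = 110.5
Lowest: #2 at 75.5.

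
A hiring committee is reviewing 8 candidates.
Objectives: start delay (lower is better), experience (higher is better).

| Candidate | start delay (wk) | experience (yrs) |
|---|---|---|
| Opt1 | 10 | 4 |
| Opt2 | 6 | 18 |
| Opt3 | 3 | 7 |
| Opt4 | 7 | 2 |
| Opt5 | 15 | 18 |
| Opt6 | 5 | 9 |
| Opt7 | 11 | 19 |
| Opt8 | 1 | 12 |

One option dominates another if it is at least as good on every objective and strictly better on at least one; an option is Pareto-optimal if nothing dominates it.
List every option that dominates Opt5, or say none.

Opt2, Opt7

Opt2: start delay 6≤15, experience 18≥18 — dominates Opt5.
Opt7: start delay 11≤15, experience 19≥18 — dominates Opt5.
Others (Opt1, Opt3, Opt4, Opt6, Opt8) are each worse than Opt5 on at least one objective.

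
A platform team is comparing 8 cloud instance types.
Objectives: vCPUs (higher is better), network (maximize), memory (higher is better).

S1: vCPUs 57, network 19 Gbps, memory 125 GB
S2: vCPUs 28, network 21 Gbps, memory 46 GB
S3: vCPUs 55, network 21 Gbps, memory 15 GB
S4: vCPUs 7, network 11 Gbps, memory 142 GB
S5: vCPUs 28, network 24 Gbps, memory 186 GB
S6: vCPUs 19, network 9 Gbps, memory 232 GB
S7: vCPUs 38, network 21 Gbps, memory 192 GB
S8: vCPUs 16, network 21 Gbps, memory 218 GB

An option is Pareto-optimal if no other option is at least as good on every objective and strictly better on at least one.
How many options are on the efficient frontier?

S1: not dominated (best vCPUs).
S2: dominated by S5 (vCPUs 28≥28, network 24≥21, memory 186≥46).
S3: not dominated.
S4: dominated by S5 (vCPUs 28≥7, network 24≥11, memory 186≥142).
S5: not dominated (best network).
S6: not dominated (best memory).
S7: not dominated.
S8: not dominated.
Pareto-optimal: S1, S3, S5, S6, S7, S8 → 6.

6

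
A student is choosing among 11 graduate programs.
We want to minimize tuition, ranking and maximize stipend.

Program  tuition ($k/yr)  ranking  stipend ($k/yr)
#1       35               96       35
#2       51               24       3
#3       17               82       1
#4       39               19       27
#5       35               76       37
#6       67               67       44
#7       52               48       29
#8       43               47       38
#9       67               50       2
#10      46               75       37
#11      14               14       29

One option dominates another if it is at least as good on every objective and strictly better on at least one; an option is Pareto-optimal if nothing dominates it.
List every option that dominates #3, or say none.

#11: tuition 14≤17, ranking 14≤82, stipend 29≥1 — dominates #3.
Others (#1, #2, #4, #5, #6, #7, #8, #9, #10) are each worse than #3 on at least one objective.

#11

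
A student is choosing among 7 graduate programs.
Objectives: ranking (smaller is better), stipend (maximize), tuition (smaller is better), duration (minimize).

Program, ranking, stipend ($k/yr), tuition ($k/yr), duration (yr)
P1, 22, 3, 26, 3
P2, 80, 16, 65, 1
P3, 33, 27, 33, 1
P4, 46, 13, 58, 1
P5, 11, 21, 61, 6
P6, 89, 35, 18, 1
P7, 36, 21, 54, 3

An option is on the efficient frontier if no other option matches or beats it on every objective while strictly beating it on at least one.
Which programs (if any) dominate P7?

P3

P3: ranking 33≤36, stipend 27≥21, tuition 33≤54, duration 1≤3 — dominates P7.
Others (P1, P2, P4, P5, P6) are each worse than P7 on at least one objective.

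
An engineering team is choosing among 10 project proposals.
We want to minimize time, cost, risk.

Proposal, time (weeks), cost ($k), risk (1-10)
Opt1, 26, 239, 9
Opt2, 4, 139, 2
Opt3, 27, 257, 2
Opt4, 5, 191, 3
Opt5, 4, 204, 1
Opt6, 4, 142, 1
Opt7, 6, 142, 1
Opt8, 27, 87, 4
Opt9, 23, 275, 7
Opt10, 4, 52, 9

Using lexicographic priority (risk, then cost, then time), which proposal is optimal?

First minimize risk: best is 1, kept {Opt5, Opt6, Opt7}.
Then minimize cost: best is 142, kept {Opt6, Opt7}.
Then minimize time: best is 4, kept {Opt6}.

Opt6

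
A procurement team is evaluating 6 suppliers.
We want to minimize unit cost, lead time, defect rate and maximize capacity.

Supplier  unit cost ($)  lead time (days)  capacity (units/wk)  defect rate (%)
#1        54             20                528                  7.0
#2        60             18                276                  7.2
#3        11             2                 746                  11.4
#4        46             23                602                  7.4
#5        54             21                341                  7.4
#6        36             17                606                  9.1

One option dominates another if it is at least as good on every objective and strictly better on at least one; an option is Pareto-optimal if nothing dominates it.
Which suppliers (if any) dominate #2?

none

#1: worse on lead time (20 vs 18).
#3: worse on defect rate (11.4 vs 7.2).
#4: worse on lead time (23 vs 18).
#5: worse on lead time (21 vs 18).
#6: worse on defect rate (9.1 vs 7.2).
No option dominates #2.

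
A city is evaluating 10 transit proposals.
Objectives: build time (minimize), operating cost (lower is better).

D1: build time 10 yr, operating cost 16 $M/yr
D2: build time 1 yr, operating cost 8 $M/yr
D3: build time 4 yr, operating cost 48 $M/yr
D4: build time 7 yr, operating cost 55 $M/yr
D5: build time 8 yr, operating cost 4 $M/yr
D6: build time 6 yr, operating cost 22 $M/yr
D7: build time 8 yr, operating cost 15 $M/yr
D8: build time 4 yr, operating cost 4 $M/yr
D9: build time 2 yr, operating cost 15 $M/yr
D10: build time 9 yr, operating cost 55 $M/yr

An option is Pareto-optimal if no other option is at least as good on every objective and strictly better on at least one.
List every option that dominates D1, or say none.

D2, D5, D7, D8, D9

D2: build time 1≤10, operating cost 8≤16 — dominates D1.
D5: build time 8≤10, operating cost 4≤16 — dominates D1.
D7: build time 8≤10, operating cost 15≤16 — dominates D1.
D8: build time 4≤10, operating cost 4≤16 — dominates D1.
D9: build time 2≤10, operating cost 15≤16 — dominates D1.
Others (D3, D4, D6, D10) are each worse than D1 on at least one objective.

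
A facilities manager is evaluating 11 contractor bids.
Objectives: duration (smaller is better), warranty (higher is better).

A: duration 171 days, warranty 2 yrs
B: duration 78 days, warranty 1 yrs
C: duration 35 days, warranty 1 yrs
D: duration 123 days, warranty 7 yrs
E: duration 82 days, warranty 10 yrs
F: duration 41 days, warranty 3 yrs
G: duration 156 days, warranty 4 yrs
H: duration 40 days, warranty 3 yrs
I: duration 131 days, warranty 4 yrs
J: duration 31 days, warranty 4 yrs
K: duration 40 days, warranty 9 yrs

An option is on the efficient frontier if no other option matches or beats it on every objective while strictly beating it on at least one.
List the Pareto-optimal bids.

E, J, K

A: dominated by D (duration 123≤171, warranty 7≥2).
B: dominated by C (duration 35≤78, warranty 1≥1).
C: dominated by J (duration 31≤35, warranty 4≥1).
D: dominated by E (duration 82≤123, warranty 10≥7).
E: not dominated (best warranty).
F: dominated by H (duration 40≤41, warranty 3≥3).
G: dominated by D (duration 123≤156, warranty 7≥4).
H: dominated by J (duration 31≤40, warranty 4≥3).
I: dominated by D (duration 123≤131, warranty 7≥4).
J: not dominated (best duration).
K: not dominated.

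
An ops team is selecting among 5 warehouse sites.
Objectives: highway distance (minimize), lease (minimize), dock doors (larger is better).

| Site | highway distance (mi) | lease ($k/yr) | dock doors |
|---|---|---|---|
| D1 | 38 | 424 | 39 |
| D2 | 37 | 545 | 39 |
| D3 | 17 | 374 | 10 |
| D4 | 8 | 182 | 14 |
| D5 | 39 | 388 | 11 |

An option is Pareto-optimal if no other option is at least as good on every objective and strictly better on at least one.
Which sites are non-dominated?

D1, D2, D4

D1: not dominated.
D2: not dominated.
D3: dominated by D4 (highway distance 8≤17, lease 182≤374, dock doors 14≥10).
D4: not dominated (best highway distance).
D5: dominated by D4 (highway distance 8≤39, lease 182≤388, dock doors 14≥11).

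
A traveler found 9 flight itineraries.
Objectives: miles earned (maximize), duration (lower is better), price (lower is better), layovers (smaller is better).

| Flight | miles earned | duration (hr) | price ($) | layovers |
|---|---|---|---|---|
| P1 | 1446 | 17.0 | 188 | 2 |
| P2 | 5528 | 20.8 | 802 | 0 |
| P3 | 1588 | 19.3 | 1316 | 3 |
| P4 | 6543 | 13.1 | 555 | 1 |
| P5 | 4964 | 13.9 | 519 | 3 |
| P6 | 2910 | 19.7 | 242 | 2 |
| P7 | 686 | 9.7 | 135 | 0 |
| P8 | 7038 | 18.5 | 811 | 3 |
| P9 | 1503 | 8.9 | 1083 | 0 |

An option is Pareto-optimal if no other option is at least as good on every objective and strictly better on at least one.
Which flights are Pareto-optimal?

P1, P2, P4, P5, P6, P7, P8, P9

P1: not dominated.
P2: not dominated.
P3: dominated by P4 (miles earned 6543≥1588, duration 13.1≤19.3, price 555≤1316, layovers 1≤3).
P4: not dominated.
P5: not dominated.
P6: not dominated.
P7: not dominated (best price).
P8: not dominated (best miles earned).
P9: not dominated (best duration).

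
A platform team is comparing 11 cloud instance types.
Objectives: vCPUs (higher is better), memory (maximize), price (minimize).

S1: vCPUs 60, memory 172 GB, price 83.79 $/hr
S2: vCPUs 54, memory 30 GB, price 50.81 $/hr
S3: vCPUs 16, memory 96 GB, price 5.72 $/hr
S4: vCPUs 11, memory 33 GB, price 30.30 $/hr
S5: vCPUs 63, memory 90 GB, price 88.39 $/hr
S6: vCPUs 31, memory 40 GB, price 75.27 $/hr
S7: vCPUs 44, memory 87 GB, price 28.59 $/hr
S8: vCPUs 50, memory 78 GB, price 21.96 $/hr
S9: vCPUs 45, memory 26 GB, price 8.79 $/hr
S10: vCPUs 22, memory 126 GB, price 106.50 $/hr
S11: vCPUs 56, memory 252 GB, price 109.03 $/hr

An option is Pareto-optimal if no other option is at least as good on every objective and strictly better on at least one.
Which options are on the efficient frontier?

S1, S2, S3, S5, S7, S8, S9, S11

S1: not dominated.
S2: not dominated.
S3: not dominated (best price).
S4: dominated by S3 (vCPUs 16≥11, memory 96≥33, price 5.72≤30.30).
S5: not dominated (best vCPUs).
S6: dominated by S7 (vCPUs 44≥31, memory 87≥40, price 28.59≤75.27).
S7: not dominated.
S8: not dominated.
S9: not dominated.
S10: dominated by S1 (vCPUs 60≥22, memory 172≥126, price 83.79≤106.50).
S11: not dominated (best memory).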